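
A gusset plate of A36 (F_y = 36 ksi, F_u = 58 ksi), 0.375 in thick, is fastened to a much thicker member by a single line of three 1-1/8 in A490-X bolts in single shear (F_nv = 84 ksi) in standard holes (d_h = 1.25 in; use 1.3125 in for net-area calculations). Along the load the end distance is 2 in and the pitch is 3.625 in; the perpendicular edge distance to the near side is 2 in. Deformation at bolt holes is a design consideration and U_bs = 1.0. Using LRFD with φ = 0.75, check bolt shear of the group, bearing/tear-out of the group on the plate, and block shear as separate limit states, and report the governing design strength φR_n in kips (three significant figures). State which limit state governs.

Bolt shear: A_b = π·1.125²/4 = 0.994 in²; R_n = 84 × 0.994 × 3 × 1 = 250.5 kips → 0.75 × 250.5 = 188 kips.
Bearing: edge l_c = 1.375, r_n = 35.89 kips; interior l_c = 2.375, r_n = 58.72 kips; R_n = 35.89 + 2·58.72 = 153.3 kips → 115 kips.
Block shear: A_gv = 3.469, A_nv = 2.238, A_nt = 0.5039 in²; R_n = min(0.6F_uA_nv, 0.6F_yA_gv) + U_bs·F_u·A_nt = 104.2 kips → 78.1 kips.
Block shear governs: 78.1 kips.

78.1 kips (block shear governs)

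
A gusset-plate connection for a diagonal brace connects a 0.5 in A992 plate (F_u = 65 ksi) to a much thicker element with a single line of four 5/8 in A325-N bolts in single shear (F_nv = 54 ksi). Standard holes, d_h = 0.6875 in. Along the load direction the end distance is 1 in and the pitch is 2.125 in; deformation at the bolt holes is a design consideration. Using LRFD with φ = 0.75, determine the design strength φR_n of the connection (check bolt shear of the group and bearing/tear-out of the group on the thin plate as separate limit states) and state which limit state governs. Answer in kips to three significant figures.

Bolt shear: A_b = π·0.625²/4 = 0.3068 in²; R_n = 54 × 0.3068 × 4 × 1 = 66.27 kips → 0.75 × 66.27 = 49.7 kips.
Bearing (1.2 l_c t F_u ≤ 2.4 d t F_u): upper limit = 2.4·0.625·0.5·65 = 48.75 kips.
  Edge l_c = 1 − 0.6875/2 = 0.6562 → r_n = 25.59 kips; interior l_c = 2.125 − 0.6875 = 1.438 → r_n = 48.75 kips.
  R_n,bearing = 1·25.59 + 3·48.75 = 171.8 kips → 0.75 × 171.8 = 129 kips.
Bolt shear governs: 49.7 kips.

49.7 kips (bolt shear governs)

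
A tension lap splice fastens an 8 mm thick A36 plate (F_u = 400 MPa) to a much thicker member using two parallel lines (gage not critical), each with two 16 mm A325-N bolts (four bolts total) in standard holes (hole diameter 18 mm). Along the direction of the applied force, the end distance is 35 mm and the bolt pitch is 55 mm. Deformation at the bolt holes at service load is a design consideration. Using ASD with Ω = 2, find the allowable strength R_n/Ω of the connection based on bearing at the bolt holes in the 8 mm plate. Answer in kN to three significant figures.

Per bolt r_n = 1.2 l_c t F_u ≤ 2.4 d t F_u; upper limit = 2.4 × 16 × 8 × 400 / 1000 = 122.9 kN.
Edge bolt: l_c = 35 − 18/2 = 26 mm → 1.2 × 26 × 8 × 400 / 1000 = 99.84 → r_n = 99.84 kN.
Interior bolts: l_c = 55 − 18 = 37 mm → 1.2 × 37 × 8 × 400 / 1000 = 142.1 → r_n = 122.9 kN.
R_n = 2 × 99.84 + 2 × 122.9 = 445.4 kN.
Allowable strength R_n/Ω = 445.4 / 2 = 223 kN.

223 kN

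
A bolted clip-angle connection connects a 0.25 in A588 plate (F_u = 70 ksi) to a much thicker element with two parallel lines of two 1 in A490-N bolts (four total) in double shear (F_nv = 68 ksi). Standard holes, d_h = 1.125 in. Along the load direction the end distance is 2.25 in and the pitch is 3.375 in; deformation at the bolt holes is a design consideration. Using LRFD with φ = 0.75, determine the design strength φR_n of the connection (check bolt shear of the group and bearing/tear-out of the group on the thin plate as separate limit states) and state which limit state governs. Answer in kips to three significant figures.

Bolt shear: A_b = π·1²/4 = 0.7854 in²; R_n = 68 × 0.7854 × 4 × 2 = 427.3 kips → 0.75 × 427.3 = 320 kips.
Bearing (1.2 l_c t F_u ≤ 2.4 d t F_u): upper limit = 2.4·1·0.25·70 = 42 kips.
  Edge l_c = 2.25 − 1.125/2 = 1.688 → r_n = 35.44 kips; interior l_c = 3.375 − 1.125 = 2.25 → r_n = 42 kips.
  R_n,bearing = 2·35.44 + 2·42 = 154.9 kips → 0.75 × 154.9 = 116 kips.
Bearing governs: 116 kips.

116 kips (bearing governs)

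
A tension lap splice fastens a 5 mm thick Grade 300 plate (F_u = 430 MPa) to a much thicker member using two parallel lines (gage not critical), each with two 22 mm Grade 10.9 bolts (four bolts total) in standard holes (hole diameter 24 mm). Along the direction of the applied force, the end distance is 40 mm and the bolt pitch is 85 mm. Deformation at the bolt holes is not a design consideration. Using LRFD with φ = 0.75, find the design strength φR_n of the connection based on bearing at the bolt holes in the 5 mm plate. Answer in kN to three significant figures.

Per bolt r_n = 1.5 l_c t F_u ≤ 3.0 d t F_u; upper limit = 3.0 × 22 × 5 × 430 / 1000 = 141.9 kN.
Edge bolt: l_c = 40 − 24/2 = 28 mm → 1.5 × 28 × 5 × 430 / 1000 = 90.3 → r_n = 90.3 kN.
Interior bolts: l_c = 85 − 24 = 61 mm → 1.5 × 61 × 5 × 430 / 1000 = 196.7 → r_n = 141.9 kN.
R_n = 2 × 90.3 + 2 × 141.9 = 464.4 kN.
Design strength φR_n = 0.75 × 464.4 = 348 kN.

348 kN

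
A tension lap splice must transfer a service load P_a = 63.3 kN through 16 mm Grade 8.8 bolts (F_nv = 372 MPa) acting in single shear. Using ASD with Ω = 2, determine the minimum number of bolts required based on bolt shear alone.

A_b = π·16²/4 = 201.1 mm².
Per-bolt allowable strength R_n/Ω = 372 × 201.1 × 1 / 1000 / 2 = 37.4 kN.
n ≥ 63.3 / 37.4 = 1.693 → use 2 bolts.

2 bolts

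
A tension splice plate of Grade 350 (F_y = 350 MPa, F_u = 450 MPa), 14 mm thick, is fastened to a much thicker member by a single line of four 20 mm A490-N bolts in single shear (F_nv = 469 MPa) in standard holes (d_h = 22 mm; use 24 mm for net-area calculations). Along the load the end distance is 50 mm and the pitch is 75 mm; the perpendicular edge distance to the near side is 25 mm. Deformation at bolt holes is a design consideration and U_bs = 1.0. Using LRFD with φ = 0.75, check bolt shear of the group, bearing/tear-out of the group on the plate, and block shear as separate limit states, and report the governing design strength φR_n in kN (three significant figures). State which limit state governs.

Bolt shear: A_b = π·20²/4 = 314.2 mm²; R_n = 469 × 314.2 × 4 × 1 / 1000 = 589.4 kN → 0.75 × 589.4 = 442 kN.
Bearing: edge l_c = 39, r_n = 294.8 kN; interior l_c = 53, r_n = 302.4 kN; R_n = 294.8 + 3·302.4 = 1202 kN → 902 kN.
Block shear: A_gv = 3850, A_nv = 2674, A_nt = 182 mm²; R_n = min(0.6F_uA_nv, 0.6F_yA_gv) + U_bs·F_u·A_nt = 803.9 kN → 603 kN.
Bolt shear governs: 442 kN.

442 kN (bolt shear governs)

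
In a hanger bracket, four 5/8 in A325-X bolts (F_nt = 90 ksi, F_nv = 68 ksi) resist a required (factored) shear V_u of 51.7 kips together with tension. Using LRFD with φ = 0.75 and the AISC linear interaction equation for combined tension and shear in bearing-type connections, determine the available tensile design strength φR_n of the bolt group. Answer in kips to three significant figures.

39.3 kips

A_b = π·0.625²/4 = 0.3068 in²; f_rv = 51.7 / (4 × 0.3068) = 42.13 ksi.
F'_nt = 1.3 F_nt − (F_nt / φF_nv) f_rv = 1.3·90 − (90/(0.75·68))·42.13 = 42.65 ksi, capped at F_nt → F'_nt = 42.65 ksi.
R_n = F'_nt · A_b · n = 42.65 × 0.3068 × 4 = 52.35 kips.
Design strength φR_n = 0.75 × 52.35 = 39.3 kips.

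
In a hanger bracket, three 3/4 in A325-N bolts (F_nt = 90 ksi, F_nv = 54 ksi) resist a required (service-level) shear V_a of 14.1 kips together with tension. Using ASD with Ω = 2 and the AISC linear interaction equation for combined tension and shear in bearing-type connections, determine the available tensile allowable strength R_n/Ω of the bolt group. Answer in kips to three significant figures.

54 kips

A_b = π·0.75²/4 = 0.4418 in²; f_rv = 14.1 / (3 × 0.4418) = 10.64 ksi.
F'_nt = 1.3 F_nt − (Ω F_nt / F_nv) f_rv = 1.3·90 − (2·90/54)·10.64 = 81.54 ksi, capped at F_nt → F'_nt = 81.54 ksi.
R_n = F'_nt · A_b · n = 81.54 × 0.4418 × 3 = 108.1 kips.
Allowable strength R_n/Ω = 108.1 / 2 = 54 kips.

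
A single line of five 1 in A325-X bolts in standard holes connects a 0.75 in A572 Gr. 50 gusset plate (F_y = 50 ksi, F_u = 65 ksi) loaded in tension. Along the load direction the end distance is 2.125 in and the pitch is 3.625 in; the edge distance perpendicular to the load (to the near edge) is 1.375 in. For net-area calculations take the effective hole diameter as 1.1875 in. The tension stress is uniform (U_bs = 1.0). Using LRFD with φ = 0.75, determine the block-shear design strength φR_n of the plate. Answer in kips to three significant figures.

276 kips

Shear plane L_v = 2.125 + 4·3.625 = 16.62 in; A_gv = 16.62 × 0.75 = 12.47 in².
A_nv = (16.62 − 4.5·1.1875) × 0.75 = 8.461 in².
A_nt = (1.375 − 0.5·1.1875) × 0.75 = 0.5859 in².
0.6 F_u A_nv = 330 kips; 0.6 F_y A_gv = 374.1 kips → shear rupture governs the shear term.
R_n = 330 + 1.0 × 65 × 0.5859 = 368.1 kips.
Design strength φR_n = 0.75 × 368.1 = 276 kips.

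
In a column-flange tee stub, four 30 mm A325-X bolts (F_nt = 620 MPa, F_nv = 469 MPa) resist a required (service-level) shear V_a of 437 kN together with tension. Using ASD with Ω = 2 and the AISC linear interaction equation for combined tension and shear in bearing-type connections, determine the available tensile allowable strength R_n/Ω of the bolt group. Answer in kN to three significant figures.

A_b = π·30²/4 = 706.9 mm²; f_rv = 437 × 1000 / (4 × 706.9) = 154.6 MPa.
F'_nt = 1.3 F_nt − (Ω F_nt / F_nv) f_rv = 1.3·620 − (2·620/469)·154.6 = 397.4 MPa, capped at F_nt → F'_nt = 397.4 MPa.
R_n = F'_nt · A_b · n = 397.4 × 706.9 × 4 / 1000 = 1124 kN.
Allowable strength R_n/Ω = 1124 / 2 = 562 kN.

562 kN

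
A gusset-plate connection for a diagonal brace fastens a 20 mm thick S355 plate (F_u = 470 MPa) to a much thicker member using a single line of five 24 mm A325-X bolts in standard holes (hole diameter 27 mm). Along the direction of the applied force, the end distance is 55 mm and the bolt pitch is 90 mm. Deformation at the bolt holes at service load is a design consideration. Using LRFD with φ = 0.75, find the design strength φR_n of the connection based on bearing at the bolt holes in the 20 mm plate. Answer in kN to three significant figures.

Per bolt r_n = 1.2 l_c t F_u ≤ 2.4 d t F_u; upper limit = 2.4 × 24 × 20 × 470 / 1000 = 541.4 kN.
Edge bolt: l_c = 55 − 27/2 = 41.5 mm → 1.2 × 41.5 × 20 × 470 / 1000 = 468.1 → r_n = 468.1 kN.
Interior bolts: l_c = 90 − 27 = 63 mm → 1.2 × 63 × 20 × 470 / 1000 = 710.6 → r_n = 541.4 kN.
R_n = 1 × 468.1 + 4 × 541.4 = 2634 kN.
Design strength φR_n = 0.75 × 2634 = 1980 kN.

1980 kN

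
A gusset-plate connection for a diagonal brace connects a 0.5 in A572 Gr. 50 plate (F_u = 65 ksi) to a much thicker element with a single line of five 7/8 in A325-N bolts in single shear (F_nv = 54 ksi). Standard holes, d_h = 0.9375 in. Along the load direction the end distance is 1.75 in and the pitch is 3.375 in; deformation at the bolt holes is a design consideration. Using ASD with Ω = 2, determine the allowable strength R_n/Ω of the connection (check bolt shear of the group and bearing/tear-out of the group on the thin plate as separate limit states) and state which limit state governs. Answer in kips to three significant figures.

81.2 kips (bolt shear governs)

Bolt shear: A_b = π·0.875²/4 = 0.6013 in²; R_n = 54 × 0.6013 × 5 × 1 = 162.4 kips → 162.4 / 2 = 81.2 kips.
Bearing (1.2 l_c t F_u ≤ 2.4 d t F_u): upper limit = 2.4·0.875·0.5·65 = 68.25 kips.
  Edge l_c = 1.75 − 0.9375/2 = 1.281 → r_n = 49.97 kips; interior l_c = 3.375 − 0.9375 = 2.438 → r_n = 68.25 kips.
  R_n,bearing = 1·49.97 + 4·68.25 = 323 kips → 323 / 2 = 161 kips.
Bolt shear governs: 81.2 kips.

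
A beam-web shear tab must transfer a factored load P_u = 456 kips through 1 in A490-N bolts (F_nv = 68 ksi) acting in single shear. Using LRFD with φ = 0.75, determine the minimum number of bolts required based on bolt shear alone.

A_b = π·1²/4 = 0.7854 in².
Per-bolt design strength φR_n = 0.75 × 68 × 0.7854 × 1 = 40.06 kips.
n ≥ 456 / 40.06 = 11.38 → use 12 bolts.

12 bolts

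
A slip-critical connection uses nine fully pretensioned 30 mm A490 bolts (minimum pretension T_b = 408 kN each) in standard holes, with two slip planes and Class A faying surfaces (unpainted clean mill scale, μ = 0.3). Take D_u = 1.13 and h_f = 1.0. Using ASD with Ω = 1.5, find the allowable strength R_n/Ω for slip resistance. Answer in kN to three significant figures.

R_n = μ · D_u · h_f · T_b · n_s · n_b = 0.3 × 1.13 × 1.0 × 408 × 2 × 9 = 2490 kN.
Allowable strength R_n/Ω = 2490 / 1.5 = 1660 kN.

1660 kN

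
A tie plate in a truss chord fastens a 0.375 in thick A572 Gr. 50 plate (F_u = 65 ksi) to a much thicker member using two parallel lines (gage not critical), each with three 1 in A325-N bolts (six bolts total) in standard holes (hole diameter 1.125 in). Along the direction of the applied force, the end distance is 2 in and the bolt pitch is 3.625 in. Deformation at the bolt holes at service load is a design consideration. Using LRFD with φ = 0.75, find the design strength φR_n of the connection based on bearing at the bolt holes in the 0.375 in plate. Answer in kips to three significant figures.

Per bolt r_n = 1.2 l_c t F_u ≤ 2.4 d t F_u; upper limit = 2.4 × 1 × 0.375 × 65 = 58.5 kips.
Edge bolt: l_c = 2 − 1.125/2 = 1.438 in → 1.2 × 1.438 × 0.375 × 65 = 42.05 → r_n = 42.05 kips.
Interior bolts: l_c = 3.625 − 1.125 = 2.5 in → 1.2 × 2.5 × 0.375 × 65 = 73.12 → r_n = 58.5 kips.
R_n = 2 × 42.05 + 4 × 58.5 = 318.1 kips.
Design strength φR_n = 0.75 × 318.1 = 239 kips.

239 kips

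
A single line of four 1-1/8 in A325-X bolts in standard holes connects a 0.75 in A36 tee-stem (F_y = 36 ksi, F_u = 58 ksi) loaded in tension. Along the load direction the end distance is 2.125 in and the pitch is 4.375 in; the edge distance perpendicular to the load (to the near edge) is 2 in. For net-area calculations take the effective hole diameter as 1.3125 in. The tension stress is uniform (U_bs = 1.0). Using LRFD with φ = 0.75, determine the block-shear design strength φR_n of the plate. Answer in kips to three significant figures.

229 kips

Shear plane L_v = 2.125 + 3·4.375 = 15.25 in; A_gv = 15.25 × 0.75 = 11.44 in².
A_nv = (15.25 − 3.5·1.3125) × 0.75 = 7.992 in².
A_nt = (2 − 0.5·1.3125) × 0.75 = 1.008 in².
0.6 F_u A_nv = 278.1 kips; 0.6 F_y A_gv = 247 kips → shear yielding governs the shear term.
R_n = 247 + 1.0 × 58 × 1.008 = 305.5 kips.
Design strength φR_n = 0.75 × 305.5 = 229 kips.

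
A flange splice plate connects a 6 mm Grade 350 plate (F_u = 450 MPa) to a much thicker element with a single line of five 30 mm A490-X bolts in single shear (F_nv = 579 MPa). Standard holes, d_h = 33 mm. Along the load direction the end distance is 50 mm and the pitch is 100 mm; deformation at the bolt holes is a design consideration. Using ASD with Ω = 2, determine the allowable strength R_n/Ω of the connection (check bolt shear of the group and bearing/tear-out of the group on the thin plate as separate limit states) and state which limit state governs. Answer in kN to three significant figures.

Bolt shear: A_b = π·30²/4 = 706.9 mm²; R_n = 579 × 706.9 × 5 × 1 / 1000 = 2046 kN → 2046 / 2 = 1020 kN.
Bearing (1.2 l_c t F_u ≤ 2.4 d t F_u): upper limit = 2.4·30·6·450 / 1000 = 194.4 kN.
  Edge l_c = 50 − 33/2 = 33.5 → r_n = 108.5 kN; interior l_c = 100 − 33 = 67 → r_n = 194.4 kN.
  R_n,bearing = 1·108.5 + 4·194.4 = 886.1 kN → 886.1 / 2 = 443 kN.
Bearing governs: 443 kN.

443 kN (bearing governs)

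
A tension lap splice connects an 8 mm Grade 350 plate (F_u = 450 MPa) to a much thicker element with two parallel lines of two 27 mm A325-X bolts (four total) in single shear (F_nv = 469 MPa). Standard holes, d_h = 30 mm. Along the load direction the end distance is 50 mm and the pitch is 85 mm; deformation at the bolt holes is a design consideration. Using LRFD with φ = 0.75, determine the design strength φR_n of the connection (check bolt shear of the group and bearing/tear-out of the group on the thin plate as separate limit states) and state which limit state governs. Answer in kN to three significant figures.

577 kN (bearing governs)

Bolt shear: A_b = π·27²/4 = 572.6 mm²; R_n = 469 × 572.6 × 4 × 1 / 1000 = 1074 kN → 0.75 × 1074 = 806 kN.
Bearing (1.2 l_c t F_u ≤ 2.4 d t F_u): upper limit = 2.4·27·8·450 / 1000 = 233.3 kN.
  Edge l_c = 50 − 30/2 = 35 → r_n = 151.2 kN; interior l_c = 85 − 30 = 55 → r_n = 233.3 kN.
  R_n,bearing = 2·151.2 + 2·233.3 = 769 kN → 0.75 × 769 = 577 kN.
Bearing governs: 577 kN.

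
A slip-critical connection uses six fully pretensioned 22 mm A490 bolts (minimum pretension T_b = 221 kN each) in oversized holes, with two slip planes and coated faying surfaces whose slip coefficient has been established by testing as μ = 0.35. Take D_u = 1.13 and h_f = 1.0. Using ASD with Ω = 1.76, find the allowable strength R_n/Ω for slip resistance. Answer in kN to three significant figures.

R_n = μ · D_u · h_f · T_b · n_s · n_b = 0.35 × 1.13 × 1.0 × 221 × 2 × 6 = 1049 kN.
Allowable strength R_n/Ω = 1049 / 1.76 = 596 kN.

596 kN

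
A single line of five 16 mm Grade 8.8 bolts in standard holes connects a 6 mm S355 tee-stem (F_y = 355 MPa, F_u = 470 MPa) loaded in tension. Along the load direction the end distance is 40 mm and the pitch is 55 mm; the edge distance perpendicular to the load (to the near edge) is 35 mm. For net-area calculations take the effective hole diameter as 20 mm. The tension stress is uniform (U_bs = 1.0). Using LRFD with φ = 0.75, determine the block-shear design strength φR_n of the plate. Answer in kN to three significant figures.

Shear plane L_v = 40 + 4·55 = 260 mm; A_gv = 260 × 6 = 1560 mm².
A_nv = (260 − 4.5·20) × 6 = 1020 mm².
A_nt = (35 − 0.5·20) × 6 = 150 mm².
0.6 F_u A_nv = 287.6 kN; 0.6 F_y A_gv = 332.3 kN → shear rupture governs the shear term.
R_n = 287.6 + 1.0 × 470 × 150 / 1000 = 358.1 kN.
Design strength φR_n = 0.75 × 358.1 = 269 kN.

269 kN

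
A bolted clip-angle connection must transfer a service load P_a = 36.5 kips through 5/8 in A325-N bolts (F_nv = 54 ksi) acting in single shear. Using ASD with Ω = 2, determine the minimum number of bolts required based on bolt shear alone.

A_b = π·0.625²/4 = 0.3068 in².
Per-bolt allowable strength R_n/Ω = 54 × 0.3068 × 1 / 2 = 8.283 kips.
n ≥ 36.5 / 8.283 = 4.406 → use 5 bolts.

5 bolts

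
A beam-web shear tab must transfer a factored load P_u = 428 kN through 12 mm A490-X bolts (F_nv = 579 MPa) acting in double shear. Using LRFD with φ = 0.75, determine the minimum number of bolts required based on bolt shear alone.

5 bolts

A_b = π·12²/4 = 113.1 mm².
Per-bolt design strength φR_n = 0.75 × 579 × 113.1 × 2 / 1000 = 98.23 kN.
n ≥ 428 / 98.23 = 4.357 → use 5 bolts.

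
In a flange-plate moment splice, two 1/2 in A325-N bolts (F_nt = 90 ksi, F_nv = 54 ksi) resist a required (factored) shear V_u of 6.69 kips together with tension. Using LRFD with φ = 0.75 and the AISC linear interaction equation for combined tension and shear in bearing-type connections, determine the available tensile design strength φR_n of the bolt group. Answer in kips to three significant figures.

A_b = π·0.5²/4 = 0.1963 in²; f_rv = 6.69 / (2 × 0.1963) = 17.04 ksi.
F'_nt = 1.3 F_nt − (F_nt / φF_nv) f_rv = 1.3·90 − (90/(0.75·54))·17.04 = 79.14 ksi, capped at F_nt → F'_nt = 79.14 ksi.
R_n = F'_nt · A_b · n = 79.14 × 0.1963 × 2 = 31.08 kips.
Design strength φR_n = 0.75 × 31.08 = 23.3 kips.

23.3 kips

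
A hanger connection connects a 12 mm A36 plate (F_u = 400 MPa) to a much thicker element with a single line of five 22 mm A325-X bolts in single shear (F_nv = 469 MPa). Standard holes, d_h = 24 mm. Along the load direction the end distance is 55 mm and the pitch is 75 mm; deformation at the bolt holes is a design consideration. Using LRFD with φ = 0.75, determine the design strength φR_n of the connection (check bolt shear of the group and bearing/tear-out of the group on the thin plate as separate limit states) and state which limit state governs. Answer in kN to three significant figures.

Bolt shear: A_b = π·22²/4 = 380.1 mm²; R_n = 469 × 380.1 × 5 × 1 / 1000 = 891.4 kN → 0.75 × 891.4 = 669 kN.
Bearing (1.2 l_c t F_u ≤ 2.4 d t F_u): upper limit = 2.4·22·12·400 / 1000 = 253.4 kN.
  Edge l_c = 55 − 24/2 = 43 → r_n = 247.7 kN; interior l_c = 75 − 24 = 51 → r_n = 253.4 kN.
  R_n,bearing = 1·247.7 + 4·253.4 = 1261 kN → 0.75 × 1261 = 946 kN.
Bolt shear governs: 669 kN.

669 kN (bolt shear governs)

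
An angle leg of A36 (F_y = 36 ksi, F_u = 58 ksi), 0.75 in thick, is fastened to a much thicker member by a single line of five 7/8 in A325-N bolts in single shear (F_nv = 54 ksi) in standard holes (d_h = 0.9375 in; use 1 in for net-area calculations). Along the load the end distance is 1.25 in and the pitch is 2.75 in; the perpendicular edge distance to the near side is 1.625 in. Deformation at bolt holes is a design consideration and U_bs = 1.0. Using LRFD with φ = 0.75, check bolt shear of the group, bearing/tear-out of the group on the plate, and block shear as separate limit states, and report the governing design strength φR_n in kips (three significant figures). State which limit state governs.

Bolt shear: A_b = π·0.875²/4 = 0.6013 in²; R_n = 54 × 0.6013 × 5 × 1 = 162.4 kips → 0.75 × 162.4 = 122 kips.
Bearing: edge l_c = 0.7812, r_n = 40.78 kips; interior l_c = 1.812, r_n = 91.35 kips; R_n = 40.78 + 4·91.35 = 406.2 kips → 305 kips.
Block shear: A_gv = 9.188, A_nv = 5.812, A_nt = 0.8438 in²; R_n = min(0.6F_uA_nv, 0.6F_yA_gv) + U_bs·F_u·A_nt = 247.4 kips → 186 kips.
Bolt shear governs: 122 kips.

122 kips (bolt shear governs)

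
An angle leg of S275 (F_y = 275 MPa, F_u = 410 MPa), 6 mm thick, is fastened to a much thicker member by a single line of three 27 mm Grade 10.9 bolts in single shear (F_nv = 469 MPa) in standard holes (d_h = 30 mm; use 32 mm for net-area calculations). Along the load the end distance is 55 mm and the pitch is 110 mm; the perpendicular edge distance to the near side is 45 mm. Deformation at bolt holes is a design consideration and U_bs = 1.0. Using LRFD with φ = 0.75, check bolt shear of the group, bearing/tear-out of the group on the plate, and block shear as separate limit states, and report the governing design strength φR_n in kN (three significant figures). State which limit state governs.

Bolt shear: A_b = π·27²/4 = 572.6 mm²; R_n = 469 × 572.6 × 3 × 1 / 1000 = 805.6 kN → 0.75 × 805.6 = 604 kN.
Bearing: edge l_c = 40, r_n = 118.1 kN; interior l_c = 80, r_n = 159.4 kN; R_n = 118.1 + 2·159.4 = 436.9 kN → 328 kN.
Block shear: A_gv = 1650, A_nv = 1170, A_nt = 174 mm²; R_n = min(0.6F_uA_nv, 0.6F_yA_gv) + U_bs·F_u·A_nt = 343.6 kN → 258 kN.
Block shear governs: 258 kN.

258 kN (block shear governs)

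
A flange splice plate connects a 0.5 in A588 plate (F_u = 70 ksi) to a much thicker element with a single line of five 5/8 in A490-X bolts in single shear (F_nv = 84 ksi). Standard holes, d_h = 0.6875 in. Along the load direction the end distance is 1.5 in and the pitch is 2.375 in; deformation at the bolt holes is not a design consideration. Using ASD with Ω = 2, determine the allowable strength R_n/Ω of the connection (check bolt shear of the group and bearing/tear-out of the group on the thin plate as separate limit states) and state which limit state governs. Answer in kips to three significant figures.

Bolt shear: A_b = π·0.625²/4 = 0.3068 in²; R_n = 84 × 0.3068 × 5 × 1 = 128.9 kips → 128.9 / 2 = 64.4 kips.
Bearing (1.5 l_c t F_u ≤ 3.0 d t F_u): upper limit = 3.0·0.625·0.5·70 = 65.62 kips.
  Edge l_c = 1.5 − 0.6875/2 = 1.156 → r_n = 60.7 kips; interior l_c = 2.375 − 0.6875 = 1.688 → r_n = 65.62 kips.
  R_n,bearing = 1·60.7 + 4·65.62 = 323.2 kips → 323.2 / 2 = 162 kips.
Bolt shear governs: 64.4 kips.

64.4 kips (bolt shear governs)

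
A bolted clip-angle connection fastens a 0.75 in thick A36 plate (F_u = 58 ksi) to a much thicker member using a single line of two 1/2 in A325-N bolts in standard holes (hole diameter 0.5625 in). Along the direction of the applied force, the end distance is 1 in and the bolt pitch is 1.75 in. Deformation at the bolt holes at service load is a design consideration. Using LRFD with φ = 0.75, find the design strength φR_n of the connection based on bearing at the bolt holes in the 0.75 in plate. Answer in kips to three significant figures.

67.3 kips

Per bolt r_n = 1.2 l_c t F_u ≤ 2.4 d t F_u; upper limit = 2.4 × 0.5 × 0.75 × 58 = 52.2 kips.
Edge bolt: l_c = 1 − 0.5625/2 = 0.7188 in → 1.2 × 0.7188 × 0.75 × 58 = 37.52 → r_n = 37.52 kips.
Interior bolts: l_c = 1.75 − 0.5625 = 1.188 in → 1.2 × 1.188 × 0.75 × 58 = 61.99 → r_n = 52.2 kips.
R_n = 1 × 37.52 + 1 × 52.2 = 89.72 kips.
Design strength φR_n = 0.75 × 89.72 = 67.3 kips.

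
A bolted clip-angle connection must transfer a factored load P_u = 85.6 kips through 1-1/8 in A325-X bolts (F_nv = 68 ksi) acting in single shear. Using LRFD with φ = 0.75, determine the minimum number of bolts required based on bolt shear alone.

2 bolts

A_b = π·1.125²/4 = 0.994 in².
Per-bolt design strength φR_n = 0.75 × 68 × 0.994 × 1 = 50.69 kips.
n ≥ 85.6 / 50.69 = 1.689 → use 2 bolts.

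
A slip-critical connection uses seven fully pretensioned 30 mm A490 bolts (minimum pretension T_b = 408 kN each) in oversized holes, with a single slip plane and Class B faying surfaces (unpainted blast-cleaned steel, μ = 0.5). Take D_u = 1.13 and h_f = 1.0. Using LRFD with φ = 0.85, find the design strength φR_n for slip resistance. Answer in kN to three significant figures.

1370 kN

R_n = μ · D_u · h_f · T_b · n_s · n_b = 0.5 × 1.13 × 1.0 × 408 × 1 × 7 = 1614 kN.
Design strength φR_n = 0.85 × 1614 = 1370 kN.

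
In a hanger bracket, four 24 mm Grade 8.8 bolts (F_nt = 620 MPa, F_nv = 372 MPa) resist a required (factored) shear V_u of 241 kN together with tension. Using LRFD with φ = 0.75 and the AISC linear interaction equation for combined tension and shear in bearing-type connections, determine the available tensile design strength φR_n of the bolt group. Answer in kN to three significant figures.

692 kN

A_b = π·24²/4 = 452.4 mm²; f_rv = 241 × 1000 / (4 × 452.4) = 133.2 MPa.
F'_nt = 1.3 F_nt − (F_nt / φF_nv) f_rv = 1.3·620 − (620/(0.75·372))·133.2 = 510 MPa, capped at F_nt → F'_nt = 510 MPa.
R_n = F'_nt · A_b · n = 510 × 452.4 × 4 / 1000 = 922.9 kN.
Design strength φR_n = 0.75 × 922.9 = 692 kN.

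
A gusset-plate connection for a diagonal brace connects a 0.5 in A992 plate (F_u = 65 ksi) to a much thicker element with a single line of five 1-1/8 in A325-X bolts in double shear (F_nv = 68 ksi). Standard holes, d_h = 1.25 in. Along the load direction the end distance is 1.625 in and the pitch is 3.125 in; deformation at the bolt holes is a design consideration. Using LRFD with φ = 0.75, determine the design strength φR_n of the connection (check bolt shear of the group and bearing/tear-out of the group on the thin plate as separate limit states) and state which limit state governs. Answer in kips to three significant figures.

249 kips (bearing governs)

Bolt shear: A_b = π·1.125²/4 = 0.994 in²; R_n = 68 × 0.994 × 5 × 2 = 675.9 kips → 0.75 × 675.9 = 507 kips.
Bearing (1.2 l_c t F_u ≤ 2.4 d t F_u): upper limit = 2.4·1.125·0.5·65 = 87.75 kips.
  Edge l_c = 1.625 − 1.25/2 = 1 → r_n = 39 kips; interior l_c = 3.125 − 1.25 = 1.875 → r_n = 73.12 kips.
  R_n,bearing = 1·39 + 4·73.12 = 331.5 kips → 0.75 × 331.5 = 249 kips.
Bearing governs: 249 kips.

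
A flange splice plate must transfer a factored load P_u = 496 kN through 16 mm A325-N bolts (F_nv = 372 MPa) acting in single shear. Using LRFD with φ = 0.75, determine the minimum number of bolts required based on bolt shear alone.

A_b = π·16²/4 = 201.1 mm².
Per-bolt design strength φR_n = 0.75 × 372 × 201.1 × 1 / 1000 = 56.1 kN.
n ≥ 496 / 56.1 = 8.842 → use 9 bolts.

9 bolts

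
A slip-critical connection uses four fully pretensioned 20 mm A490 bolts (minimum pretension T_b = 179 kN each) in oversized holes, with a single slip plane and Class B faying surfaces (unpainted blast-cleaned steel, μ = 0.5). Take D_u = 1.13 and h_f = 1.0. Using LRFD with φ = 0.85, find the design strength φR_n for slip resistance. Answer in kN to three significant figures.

344 kN

R_n = μ · D_u · h_f · T_b · n_s · n_b = 0.5 × 1.13 × 1.0 × 179 × 1 × 4 = 404.5 kN.
Design strength φR_n = 0.85 × 404.5 = 344 kN.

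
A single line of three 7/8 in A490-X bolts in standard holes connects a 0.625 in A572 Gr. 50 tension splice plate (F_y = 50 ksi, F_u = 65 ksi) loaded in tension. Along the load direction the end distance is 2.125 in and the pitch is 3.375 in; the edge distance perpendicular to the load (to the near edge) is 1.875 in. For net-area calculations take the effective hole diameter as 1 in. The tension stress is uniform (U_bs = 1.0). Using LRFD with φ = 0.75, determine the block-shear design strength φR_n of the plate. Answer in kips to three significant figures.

158 kips

Shear plane L_v = 2.125 + 2·3.375 = 8.875 in; A_gv = 8.875 × 0.625 = 5.547 in².
A_nv = (8.875 − 2.5·1) × 0.625 = 3.984 in².
A_nt = (1.875 − 0.5·1) × 0.625 = 0.8594 in².
0.6 F_u A_nv = 155.4 kips; 0.6 F_y A_gv = 166.4 kips → shear rupture governs the shear term.
R_n = 155.4 + 1.0 × 65 × 0.8594 = 211.2 kips.
Design strength φR_n = 0.75 × 211.2 = 158 kips.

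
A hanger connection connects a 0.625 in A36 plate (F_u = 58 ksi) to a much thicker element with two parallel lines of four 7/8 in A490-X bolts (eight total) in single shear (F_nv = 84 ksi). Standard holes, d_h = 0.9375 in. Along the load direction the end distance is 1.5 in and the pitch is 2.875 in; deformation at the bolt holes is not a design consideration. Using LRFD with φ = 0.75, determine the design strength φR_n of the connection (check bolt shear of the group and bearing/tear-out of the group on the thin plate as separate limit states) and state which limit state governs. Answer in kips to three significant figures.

Bolt shear: A_b = π·0.875²/4 = 0.6013 in²; R_n = 84 × 0.6013 × 8 × 1 = 404.1 kips → 0.75 × 404.1 = 303 kips.
Bearing (1.5 l_c t F_u ≤ 3.0 d t F_u): upper limit = 3.0·0.875·0.625·58 = 95.16 kips.
  Edge l_c = 1.5 − 0.9375/2 = 1.031 → r_n = 56.07 kips; interior l_c = 2.875 − 0.9375 = 1.938 → r_n = 95.16 kips.
  R_n,bearing = 2·56.07 + 6·95.16 = 683.1 kips → 0.75 × 683.1 = 512 kips.
Bolt shear governs: 303 kips.

303 kips (bolt shear governs)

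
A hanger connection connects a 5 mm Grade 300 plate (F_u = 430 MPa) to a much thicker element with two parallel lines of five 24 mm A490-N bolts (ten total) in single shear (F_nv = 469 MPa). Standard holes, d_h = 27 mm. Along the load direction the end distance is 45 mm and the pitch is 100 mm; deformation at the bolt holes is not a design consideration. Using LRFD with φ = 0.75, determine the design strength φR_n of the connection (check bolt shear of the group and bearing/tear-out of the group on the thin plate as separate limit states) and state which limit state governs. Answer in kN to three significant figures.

1080 kN (bearing governs)

Bolt shear: A_b = π·24²/4 = 452.4 mm²; R_n = 469 × 452.4 × 10 × 1 / 1000 = 2122 kN → 0.75 × 2122 = 1590 kN.
Bearing (1.5 l_c t F_u ≤ 3.0 d t F_u): upper limit = 3.0·24·5·430 / 1000 = 154.8 kN.
  Edge l_c = 45 − 27/2 = 31.5 → r_n = 101.6 kN; interior l_c = 100 − 27 = 73 → r_n = 154.8 kN.
  R_n,bearing = 2·101.6 + 8·154.8 = 1442 kN → 0.75 × 1442 = 1080 kN.
Bearing governs: 1080 kN.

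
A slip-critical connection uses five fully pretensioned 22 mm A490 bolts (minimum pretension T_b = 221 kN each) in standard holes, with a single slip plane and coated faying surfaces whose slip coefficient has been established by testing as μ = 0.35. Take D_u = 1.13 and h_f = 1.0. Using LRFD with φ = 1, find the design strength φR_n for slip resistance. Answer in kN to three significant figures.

437 kN

R_n = μ · D_u · h_f · T_b · n_s · n_b = 0.35 × 1.13 × 1.0 × 221 × 1 × 5 = 437 kN.
Design strength φR_n = 1 × 437 = 437 kN.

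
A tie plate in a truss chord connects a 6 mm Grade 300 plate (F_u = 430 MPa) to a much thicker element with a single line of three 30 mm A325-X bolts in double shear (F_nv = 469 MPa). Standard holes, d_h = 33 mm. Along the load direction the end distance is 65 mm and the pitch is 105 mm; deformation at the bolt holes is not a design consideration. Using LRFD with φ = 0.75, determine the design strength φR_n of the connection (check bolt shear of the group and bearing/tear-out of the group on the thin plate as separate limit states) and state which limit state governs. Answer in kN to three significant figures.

489 kN (bearing governs)

Bolt shear: A_b = π·30²/4 = 706.9 mm²; R_n = 469 × 706.9 × 3 × 2 / 1000 = 1989 kN → 0.75 × 1989 = 1490 kN.
Bearing (1.5 l_c t F_u ≤ 3.0 d t F_u): upper limit = 3.0·30·6·430 / 1000 = 232.2 kN.
  Edge l_c = 65 − 33/2 = 48.5 → r_n = 187.7 kN; interior l_c = 105 − 33 = 72 → r_n = 232.2 kN.
  R_n,bearing = 1·187.7 + 2·232.2 = 652.1 kN → 0.75 × 652.1 = 489 kN.
Bearing governs: 489 kN.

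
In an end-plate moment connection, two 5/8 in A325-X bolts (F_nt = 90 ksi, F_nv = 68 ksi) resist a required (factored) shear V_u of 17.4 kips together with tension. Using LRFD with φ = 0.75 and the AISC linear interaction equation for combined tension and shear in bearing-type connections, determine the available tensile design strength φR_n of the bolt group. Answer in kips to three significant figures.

30.8 kips

A_b = π·0.625²/4 = 0.3068 in²; f_rv = 17.4 / (2 × 0.3068) = 28.36 ksi.
F'_nt = 1.3 F_nt − (F_nt / φF_nv) f_rv = 1.3·90 − (90/(0.75·68))·28.36 = 66.96 ksi, capped at F_nt → F'_nt = 66.96 ksi.
R_n = F'_nt · A_b · n = 66.96 × 0.3068 × 2 = 41.08 kips.
Design strength φR_n = 0.75 × 41.08 = 30.8 kips.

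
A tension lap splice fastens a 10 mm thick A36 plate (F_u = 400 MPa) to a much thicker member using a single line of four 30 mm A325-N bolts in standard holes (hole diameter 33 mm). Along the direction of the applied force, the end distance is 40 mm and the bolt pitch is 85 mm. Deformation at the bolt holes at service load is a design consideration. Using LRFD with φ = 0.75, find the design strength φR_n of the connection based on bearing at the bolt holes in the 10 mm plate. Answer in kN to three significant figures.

646 kN

Per bolt r_n = 1.2 l_c t F_u ≤ 2.4 d t F_u; upper limit = 2.4 × 30 × 10 × 400 / 1000 = 288 kN.
Edge bolt: l_c = 40 − 33/2 = 23.5 mm → 1.2 × 23.5 × 10 × 400 / 1000 = 112.8 → r_n = 112.8 kN.
Interior bolts: l_c = 85 − 33 = 52 mm → 1.2 × 52 × 10 × 400 / 1000 = 249.6 → r_n = 249.6 kN.
R_n = 1 × 112.8 + 3 × 249.6 = 861.6 kN.
Design strength φR_n = 0.75 × 861.6 = 646 kN.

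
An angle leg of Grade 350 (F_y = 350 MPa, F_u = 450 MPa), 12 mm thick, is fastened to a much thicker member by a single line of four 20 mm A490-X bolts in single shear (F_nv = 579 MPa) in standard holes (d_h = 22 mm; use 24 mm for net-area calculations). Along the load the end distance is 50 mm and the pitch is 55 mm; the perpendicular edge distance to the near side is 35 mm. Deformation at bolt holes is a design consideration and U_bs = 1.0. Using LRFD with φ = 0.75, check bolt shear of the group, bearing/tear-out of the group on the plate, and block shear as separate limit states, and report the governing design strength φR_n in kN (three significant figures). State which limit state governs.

411 kN (block shear governs)

Bolt shear: A_b = π·20²/4 = 314.2 mm²; R_n = 579 × 314.2 × 4 × 1 / 1000 = 727.6 kN → 0.75 × 727.6 = 546 kN.
Bearing: edge l_c = 39, r_n = 252.7 kN; interior l_c = 33, r_n = 213.8 kN; R_n = 252.7 + 3·213.8 = 894.2 kN → 671 kN.
Block shear: A_gv = 2580, A_nv = 1572, A_nt = 276 mm²; R_n = min(0.6F_uA_nv, 0.6F_yA_gv) + U_bs·F_u·A_nt = 548.6 kN → 411 kN.
Block shear governs: 411 kN.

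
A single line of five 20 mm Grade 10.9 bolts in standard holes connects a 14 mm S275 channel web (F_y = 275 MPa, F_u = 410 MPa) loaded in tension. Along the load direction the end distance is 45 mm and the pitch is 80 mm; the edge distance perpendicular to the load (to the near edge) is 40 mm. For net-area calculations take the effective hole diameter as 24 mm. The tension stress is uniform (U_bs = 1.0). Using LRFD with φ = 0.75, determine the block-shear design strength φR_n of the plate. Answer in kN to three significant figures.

Shear plane L_v = 45 + 4·80 = 365 mm; A_gv = 365 × 14 = 5110 mm².
A_nv = (365 − 4.5·24) × 14 = 3598 mm².
A_nt = (40 − 0.5·24) × 14 = 392 mm².
0.6 F_u A_nv = 885.1 kN; 0.6 F_y A_gv = 843.1 kN → shear yielding governs the shear term.
R_n = 843.1 + 1.0 × 410 × 392 / 1000 = 1004 kN.
Design strength φR_n = 0.75 × 1004 = 753 kN.

753 kN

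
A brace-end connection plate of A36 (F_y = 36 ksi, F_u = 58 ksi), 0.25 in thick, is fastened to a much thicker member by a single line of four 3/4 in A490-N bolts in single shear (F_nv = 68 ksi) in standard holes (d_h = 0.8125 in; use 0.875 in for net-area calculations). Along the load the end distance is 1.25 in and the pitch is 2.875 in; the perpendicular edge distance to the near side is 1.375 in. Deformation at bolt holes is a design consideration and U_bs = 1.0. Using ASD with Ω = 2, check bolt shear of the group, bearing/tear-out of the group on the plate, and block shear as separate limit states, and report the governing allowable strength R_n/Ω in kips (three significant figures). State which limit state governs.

Bolt shear: A_b = π·0.75²/4 = 0.4418 in²; R_n = 68 × 0.4418 × 4 × 1 = 120.2 kips → 120.2 / 2 = 60.1 kips.
Bearing: edge l_c = 0.8438, r_n = 14.68 kips; interior l_c = 2.062, r_n = 26.1 kips; R_n = 14.68 + 3·26.1 = 92.98 kips → 46.5 kips.
Block shear: A_gv = 2.469, A_nv = 1.703, A_nt = 0.2344 in²; R_n = min(0.6F_uA_nv, 0.6F_yA_gv) + U_bs·F_u·A_nt = 66.92 kips → 33.5 kips.
Block shear governs: 33.5 kips.

33.5 kips (block shear governs)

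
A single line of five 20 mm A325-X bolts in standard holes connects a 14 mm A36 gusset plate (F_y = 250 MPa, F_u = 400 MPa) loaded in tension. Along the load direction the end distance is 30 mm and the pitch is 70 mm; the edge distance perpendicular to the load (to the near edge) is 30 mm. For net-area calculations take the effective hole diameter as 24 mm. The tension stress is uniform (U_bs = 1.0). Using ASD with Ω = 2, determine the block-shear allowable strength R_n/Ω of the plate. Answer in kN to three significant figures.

Shear plane L_v = 30 + 4·70 = 310 mm; A_gv = 310 × 14 = 4340 mm².
A_nv = (310 − 4.5·24) × 14 = 2828 mm².
A_nt = (30 − 0.5·24) × 14 = 252 mm².
0.6 F_u A_nv = 678.7 kN; 0.6 F_y A_gv = 651 kN → shear yielding governs the shear term.
R_n = 651 + 1.0 × 400 × 252 / 1000 = 751.8 kN.
Allowable strength R_n/Ω = 751.8 / 2 = 376 kN.

376 kN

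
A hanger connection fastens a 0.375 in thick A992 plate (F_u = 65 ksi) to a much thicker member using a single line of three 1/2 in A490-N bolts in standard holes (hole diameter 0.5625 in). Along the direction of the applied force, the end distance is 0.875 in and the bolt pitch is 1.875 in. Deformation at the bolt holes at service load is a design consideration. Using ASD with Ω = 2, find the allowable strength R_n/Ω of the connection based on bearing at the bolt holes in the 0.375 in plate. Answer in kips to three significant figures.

Per bolt r_n = 1.2 l_c t F_u ≤ 2.4 d t F_u; upper limit = 2.4 × 0.5 × 0.375 × 65 = 29.25 kips.
Edge bolt: l_c = 0.875 − 0.5625/2 = 0.5938 in → 1.2 × 0.5938 × 0.375 × 65 = 17.37 → r_n = 17.37 kips.
Interior bolts: l_c = 1.875 − 0.5625 = 1.312 in → 1.2 × 1.312 × 0.375 × 65 = 38.39 → r_n = 29.25 kips.
R_n = 1 × 17.37 + 2 × 29.25 = 75.87 kips.
Allowable strength R_n/Ω = 75.87 / 2 = 37.9 kips.

37.9 kips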